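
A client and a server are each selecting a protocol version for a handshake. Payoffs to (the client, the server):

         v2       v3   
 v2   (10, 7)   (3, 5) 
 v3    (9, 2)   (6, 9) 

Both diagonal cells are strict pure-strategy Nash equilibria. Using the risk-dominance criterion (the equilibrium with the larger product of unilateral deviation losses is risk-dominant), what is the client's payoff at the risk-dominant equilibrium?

At both v2: the client loses 10 − 9 = 1 by deviating; the server loses 7 − 5 = 2. Product = 1·2 = 2.
At both v3: the client loses 6 − 3 = 3 by deviating; the server loses 9 − 2 = 7. Product = 3·7 = 21.
21 > 2, so both v3 is risk-dominant. The client's payoff there is 6.

6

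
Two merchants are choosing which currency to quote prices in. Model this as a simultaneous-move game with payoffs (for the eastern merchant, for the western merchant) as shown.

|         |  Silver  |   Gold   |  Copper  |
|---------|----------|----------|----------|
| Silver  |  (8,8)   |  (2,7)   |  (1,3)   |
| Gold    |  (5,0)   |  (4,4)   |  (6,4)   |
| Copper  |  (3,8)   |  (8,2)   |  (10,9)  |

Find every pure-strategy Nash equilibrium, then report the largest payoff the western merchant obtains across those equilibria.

Both Silver is a pure NE (the eastern merchant: 8 ≥ 5; the western merchant: 8 ≥ 7). The western merchant gets 8.
Both Copper is a pure NE (the eastern merchant: 10 ≥ 6; the western merchant: 9 ≥ 8). The western merchant gets 9.
Every other cell has a profitable deviation for at least one player. Highest of {8, 9} is 9.

9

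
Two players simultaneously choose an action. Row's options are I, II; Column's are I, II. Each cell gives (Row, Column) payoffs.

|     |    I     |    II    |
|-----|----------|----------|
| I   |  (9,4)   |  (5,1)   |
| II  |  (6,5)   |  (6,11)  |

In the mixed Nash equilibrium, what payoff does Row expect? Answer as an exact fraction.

Column mixes with probability q on I, chosen so Row is indifferent: 9q + 5(1−q) = 6q + 6(1−q) gives q = 1/4.
Row's expected payoff (from either row, since indifferent) is 9·1/4 + 5·3/4 = 6.

6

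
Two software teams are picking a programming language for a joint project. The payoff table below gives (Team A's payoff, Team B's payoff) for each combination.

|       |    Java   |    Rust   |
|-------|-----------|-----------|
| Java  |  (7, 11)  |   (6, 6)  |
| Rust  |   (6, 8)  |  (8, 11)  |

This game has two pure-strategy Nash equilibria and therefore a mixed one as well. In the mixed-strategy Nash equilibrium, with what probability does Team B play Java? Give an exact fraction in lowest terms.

Team B's mix q on Java must make Team A indifferent between Java and Rust.
Team A's payoff from Java: 7q + 6(1−q). From Rust: 6q + 8(1−q).
Set equal: 1q = 2(1−q) → q = 2/3.

2/3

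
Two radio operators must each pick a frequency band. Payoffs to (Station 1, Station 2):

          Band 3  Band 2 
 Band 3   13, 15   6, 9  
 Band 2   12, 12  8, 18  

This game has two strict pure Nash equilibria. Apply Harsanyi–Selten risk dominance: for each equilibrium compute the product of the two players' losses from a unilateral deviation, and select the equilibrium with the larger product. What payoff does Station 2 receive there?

18

At both Band 3: Station 1 loses 13 − 12 = 1 by deviating; Station 2 loses 15 − 9 = 6. Product = 1·6 = 6.
At both Band 2: Station 1 loses 8 − 6 = 2 by deviating; Station 2 loses 18 − 12 = 6. Product = 2·6 = 12.
12 > 6, so both Band 2 is risk-dominant. Station 2's payoff there is 18.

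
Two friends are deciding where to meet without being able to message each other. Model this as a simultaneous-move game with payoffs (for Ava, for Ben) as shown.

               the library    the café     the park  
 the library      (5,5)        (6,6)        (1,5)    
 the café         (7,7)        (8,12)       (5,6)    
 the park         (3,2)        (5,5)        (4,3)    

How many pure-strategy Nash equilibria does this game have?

Both the café: Ava gets 8 (best alternative 6); Ben gets 12 (best alternative 7). Neither deviates — NE.
Both the park is not a NE: Ava would switch to the café (5 > 4).
No other cell survives both best-response checks, so there is 1 pure NE.

1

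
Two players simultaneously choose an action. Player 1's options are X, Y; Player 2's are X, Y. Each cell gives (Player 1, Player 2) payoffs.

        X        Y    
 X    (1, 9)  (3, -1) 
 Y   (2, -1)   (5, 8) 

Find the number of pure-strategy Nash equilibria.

Both Y: Player 1 gets 5 (best alternative 3); Player 2 gets 8 (best alternative -1). Neither deviates — NE.
Both X is not a NE: Player 1 would switch to Y (2 > 1).
No other cell survives both best-response checks, so there is 1 pure NE.

1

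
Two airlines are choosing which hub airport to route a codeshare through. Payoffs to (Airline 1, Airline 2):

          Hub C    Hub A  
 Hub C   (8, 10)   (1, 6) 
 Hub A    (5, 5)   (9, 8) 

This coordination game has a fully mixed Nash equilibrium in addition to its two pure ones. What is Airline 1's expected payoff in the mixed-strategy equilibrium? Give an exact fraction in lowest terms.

Airline 2 mixes with probability q on Hub C, chosen so Airline 1 is indifferent: 8q + 1(1−q) = 5q + 9(1−q) gives q = 8/11.
Airline 1's expected payoff (from either row, since indifferent) is 8·8/11 + 1·3/11 = 67/11.

67/11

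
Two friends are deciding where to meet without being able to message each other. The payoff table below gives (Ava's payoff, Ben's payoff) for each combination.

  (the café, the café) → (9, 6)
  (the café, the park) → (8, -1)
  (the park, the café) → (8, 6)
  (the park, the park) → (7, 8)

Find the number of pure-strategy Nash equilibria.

Both the café: Ava gets 9 (best alternative 8); Ben gets 6 (best alternative -1). Neither deviates — NE.
Both the park is not a NE: Ava would switch to the café (8 > 7).
No other cell survives both best-response checks, so there is 1 pure NE.

1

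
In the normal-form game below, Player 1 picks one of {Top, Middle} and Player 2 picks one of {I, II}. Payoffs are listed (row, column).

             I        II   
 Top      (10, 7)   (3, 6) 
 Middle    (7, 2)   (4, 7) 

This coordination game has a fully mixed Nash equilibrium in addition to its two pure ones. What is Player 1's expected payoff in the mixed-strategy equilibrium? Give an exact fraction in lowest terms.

Player 2 mixes with probability q on I, chosen so Player 1 is indifferent: 10q + 3(1−q) = 7q + 4(1−q) gives q = 1/4.
Player 1's expected payoff (from either row, since indifferent) is 10·1/4 + 3·3/4 = 19/4.

19/4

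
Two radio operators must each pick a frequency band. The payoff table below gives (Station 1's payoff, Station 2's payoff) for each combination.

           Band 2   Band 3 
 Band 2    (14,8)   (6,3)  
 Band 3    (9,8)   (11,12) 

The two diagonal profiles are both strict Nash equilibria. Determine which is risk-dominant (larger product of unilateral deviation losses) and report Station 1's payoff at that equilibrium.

At both Band 2: Station 1 loses 14 − 9 = 5 by deviating; Station 2 loses 8 − 3 = 5. Product = 5·5 = 25.
At both Band 3: Station 1 loses 11 − 6 = 5 by deviating; Station 2 loses 12 − 8 = 4. Product = 5·4 = 20.
25 > 20, so both Band 2 is risk-dominant. Station 1's payoff there is 14.

14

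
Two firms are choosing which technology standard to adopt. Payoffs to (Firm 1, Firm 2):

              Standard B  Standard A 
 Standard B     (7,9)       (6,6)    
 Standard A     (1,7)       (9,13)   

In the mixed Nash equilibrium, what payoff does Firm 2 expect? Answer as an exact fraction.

Firm 1 mixes with probability p on Standard B, chosen so Firm 2 is indifferent: 9p + 7(1−p) = 6p + 13(1−p) gives p = 2/3.
Firm 2's expected payoff is 9·2/3 + 7·1/3 = 25/3.

25/3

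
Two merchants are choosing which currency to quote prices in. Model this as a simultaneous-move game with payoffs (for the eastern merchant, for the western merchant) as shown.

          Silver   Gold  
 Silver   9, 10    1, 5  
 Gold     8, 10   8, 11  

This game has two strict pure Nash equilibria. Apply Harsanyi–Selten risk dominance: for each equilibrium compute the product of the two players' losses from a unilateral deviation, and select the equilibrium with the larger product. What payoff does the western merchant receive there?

11

At both Silver: the eastern merchant loses 9 − 8 = 1 by deviating; the western merchant loses 10 − 5 = 5. Product = 1·5 = 5.
At both Gold: the eastern merchant loses 8 − 1 = 7 by deviating; the western merchant loses 11 − 10 = 1. Product = 7·1 = 7.
7 > 5, so both Gold is risk-dominant. The western merchant's payoff there is 11.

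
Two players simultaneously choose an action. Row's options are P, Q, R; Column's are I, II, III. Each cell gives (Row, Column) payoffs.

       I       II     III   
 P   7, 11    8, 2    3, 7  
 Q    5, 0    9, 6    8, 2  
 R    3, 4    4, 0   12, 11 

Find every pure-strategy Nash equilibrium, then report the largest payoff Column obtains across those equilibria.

(P, I) is a pure NE (Row: 7 ≥ 5; Column: 11 ≥ 7). Column gets 11.
(Q, II) is a pure NE (Row: 9 ≥ 8; Column: 6 ≥ 2). Column gets 6.
(R, III) is a pure NE (Row: 12 ≥ 8; Column: 11 ≥ 4). Column gets 11.
Every other cell has a profitable deviation for at least one player. Highest of {11, 6, 11} is 11.

11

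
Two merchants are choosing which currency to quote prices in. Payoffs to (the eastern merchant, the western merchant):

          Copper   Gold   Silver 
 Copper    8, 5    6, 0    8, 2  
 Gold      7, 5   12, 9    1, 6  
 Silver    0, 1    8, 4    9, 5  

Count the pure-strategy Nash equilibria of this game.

3

Both Copper: the eastern merchant gets 8 (best alternative 7); the western merchant gets 5 (best alternative 2). Neither deviates — NE.
Both Gold: the eastern merchant gets 12 (best alternative 8); the western merchant gets 9 (best alternative 6). Neither deviates — NE.
Both Silver: the eastern merchant gets 9 (best alternative 8); the western merchant gets 5 (best alternative 4). Neither deviates — NE.
(Silver, Copper) is not a NE: the eastern merchant would switch to Copper (8 > 0).
No other cell survives both best-response checks, so there are 3 pure NE.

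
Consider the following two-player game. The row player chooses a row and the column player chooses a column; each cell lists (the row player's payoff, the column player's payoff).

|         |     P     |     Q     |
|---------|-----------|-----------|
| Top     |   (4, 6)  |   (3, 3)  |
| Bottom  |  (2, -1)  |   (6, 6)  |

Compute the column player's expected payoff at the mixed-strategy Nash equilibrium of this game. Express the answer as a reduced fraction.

39/10

The row player mixes with probability p on Top, chosen so the column player is indifferent: 6p + (-1)(1−p) = 3p + 6(1−p) gives p = 7/10.
The column player's expected payoff is 6·7/10 + (-1)·3/10 = 39/10.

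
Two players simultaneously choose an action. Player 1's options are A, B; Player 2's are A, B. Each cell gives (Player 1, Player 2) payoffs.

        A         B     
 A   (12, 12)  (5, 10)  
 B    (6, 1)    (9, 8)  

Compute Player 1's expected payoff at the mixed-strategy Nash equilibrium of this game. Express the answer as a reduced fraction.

Player 2 mixes with probability q on A, chosen so Player 1 is indifferent: 12q + 5(1−q) = 6q + 9(1−q) gives q = 2/5.
Player 1's expected payoff (from either row, since indifferent) is 12·2/5 + 5·3/5 = 39/5.

39/5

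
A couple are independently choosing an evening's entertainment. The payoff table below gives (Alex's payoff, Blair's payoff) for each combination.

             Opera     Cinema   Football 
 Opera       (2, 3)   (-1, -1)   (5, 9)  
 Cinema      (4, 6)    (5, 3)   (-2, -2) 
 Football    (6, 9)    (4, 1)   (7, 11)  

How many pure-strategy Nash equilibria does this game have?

Both Football: Alex gets 7 (best alternative 5); Blair gets 11 (best alternative 9). Neither deviates — NE.
Both Cinema is not a NE: Blair would switch to Opera (6 > 3).
No other cell survives both best-response checks, so there is 1 pure NE.

1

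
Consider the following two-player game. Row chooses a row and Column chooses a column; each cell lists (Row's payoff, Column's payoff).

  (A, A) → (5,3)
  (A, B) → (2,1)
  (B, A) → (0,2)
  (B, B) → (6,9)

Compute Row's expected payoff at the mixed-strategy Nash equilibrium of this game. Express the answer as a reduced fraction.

10/3

Column mixes with probability q on A, chosen so Row is indifferent: 5q + 2(1−q) = 0q + 6(1−q) gives q = 4/9.
Row's expected payoff (from either row, since indifferent) is 5·4/9 + 2·5/9 = 10/3.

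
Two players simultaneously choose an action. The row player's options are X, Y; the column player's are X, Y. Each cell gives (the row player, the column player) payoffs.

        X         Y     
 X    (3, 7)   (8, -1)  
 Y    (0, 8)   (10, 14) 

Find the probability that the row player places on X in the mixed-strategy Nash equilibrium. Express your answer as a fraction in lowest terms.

The row player's mix p on X must make the column player indifferent between X and Y.
The column player's payoff from X: 7p + 8(1−p). From Y: (-1)p + 14(1−p).
Set equal: 8p = 6(1−p) → p = 6/14 = 3/7.

3/7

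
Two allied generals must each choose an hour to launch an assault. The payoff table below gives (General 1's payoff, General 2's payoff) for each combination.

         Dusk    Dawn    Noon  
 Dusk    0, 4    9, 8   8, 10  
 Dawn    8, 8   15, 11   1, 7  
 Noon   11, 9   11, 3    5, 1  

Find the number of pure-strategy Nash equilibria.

(Dusk, Noon): General 1 gets 8 (best alternative 5); General 2 gets 10 (best alternative 8). Neither deviates — NE.
Both Dawn: General 1 gets 15 (best alternative 11); General 2 gets 11 (best alternative 8). Neither deviates — NE.
(Noon, Dusk): General 1 gets 11 (best alternative 8); General 2 gets 9 (best alternative 3). Neither deviates — NE.
Both Dusk is not a NE: General 1 would switch to Noon (11 > 0).
No other cell survives both best-response checks, so there are 3 pure NE.

3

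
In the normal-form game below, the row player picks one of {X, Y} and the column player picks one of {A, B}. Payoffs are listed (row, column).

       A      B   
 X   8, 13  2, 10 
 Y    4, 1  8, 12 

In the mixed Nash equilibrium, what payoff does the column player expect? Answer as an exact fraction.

The row player mixes with probability p on X, chosen so the column player is indifferent: 13p + 1(1−p) = 10p + 12(1−p) gives p = 11/14.
The column player's expected payoff is 13·11/14 + 1·3/14 = 73/7.

73/7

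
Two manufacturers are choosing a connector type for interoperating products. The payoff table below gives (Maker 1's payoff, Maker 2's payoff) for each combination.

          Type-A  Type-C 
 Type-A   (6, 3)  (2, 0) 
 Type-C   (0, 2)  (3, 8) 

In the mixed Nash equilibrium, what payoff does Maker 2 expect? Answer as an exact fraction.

8/3

Maker 1 mixes with probability p on Type-A, chosen so Maker 2 is indifferent: 3p + 2(1−p) = 0p + 8(1−p) gives p = 2/3.
Maker 2's expected payoff is 3·2/3 + 2·1/3 = 8/3.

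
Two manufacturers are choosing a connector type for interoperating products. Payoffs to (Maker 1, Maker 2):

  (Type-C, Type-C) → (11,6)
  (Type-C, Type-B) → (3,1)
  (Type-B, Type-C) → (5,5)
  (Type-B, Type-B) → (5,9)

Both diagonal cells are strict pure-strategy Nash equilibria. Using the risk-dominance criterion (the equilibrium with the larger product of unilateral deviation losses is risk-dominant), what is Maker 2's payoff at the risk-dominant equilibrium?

At both Type-C: Maker 1 loses 11 − 5 = 6 by deviating; Maker 2 loses 6 − 1 = 5. Product = 6·5 = 30.
At both Type-B: Maker 1 loses 5 − 3 = 2 by deviating; Maker 2 loses 9 − 5 = 4. Product = 2·4 = 8.
30 > 8, so both Type-C is risk-dominant. Maker 2's payoff there is 6.

6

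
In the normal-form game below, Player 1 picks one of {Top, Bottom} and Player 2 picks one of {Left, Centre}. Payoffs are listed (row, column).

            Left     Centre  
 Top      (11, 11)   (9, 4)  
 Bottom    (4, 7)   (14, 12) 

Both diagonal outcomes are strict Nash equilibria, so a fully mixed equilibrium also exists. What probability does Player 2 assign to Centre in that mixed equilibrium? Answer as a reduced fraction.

7/12

Player 2's mix q on Left must make Player 1 indifferent between Top and Bottom.
Player 1's payoff from Top: 11q + 9(1−q). From Bottom: 4q + 14(1−q).
Set equal: 7q = 5(1−q) → q = 5/12.
Probability on Centre is 1 − 5/12 = 7/12.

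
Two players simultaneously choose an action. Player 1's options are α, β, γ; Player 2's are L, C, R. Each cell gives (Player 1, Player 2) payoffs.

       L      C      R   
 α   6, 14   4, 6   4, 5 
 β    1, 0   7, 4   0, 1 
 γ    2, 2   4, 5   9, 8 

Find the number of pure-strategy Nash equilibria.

(α, L): Player 1 gets 6 (best alternative 2); Player 2 gets 14 (best alternative 6). Neither deviates — NE.
(β, C): Player 1 gets 7 (best alternative 4); Player 2 gets 4 (best alternative 1). Neither deviates — NE.
(γ, R): Player 1 gets 9 (best alternative 4); Player 2 gets 8 (best alternative 5). Neither deviates — NE.
(α, R) is not a NE: Player 1 would switch to γ (9 > 4).
No other cell survives both best-response checks, so there are 3 pure NE.

3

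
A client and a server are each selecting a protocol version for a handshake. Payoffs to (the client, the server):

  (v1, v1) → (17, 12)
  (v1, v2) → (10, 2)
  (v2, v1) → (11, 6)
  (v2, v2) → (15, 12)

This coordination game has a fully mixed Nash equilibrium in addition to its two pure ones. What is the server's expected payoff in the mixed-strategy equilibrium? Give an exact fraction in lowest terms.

The client mixes with probability p on v1, chosen so the server is indifferent: 12p + 6(1−p) = 2p + 12(1−p) gives p = 3/8.
The server's expected payoff is 12·3/8 + 6·5/8 = 33/4.

33/4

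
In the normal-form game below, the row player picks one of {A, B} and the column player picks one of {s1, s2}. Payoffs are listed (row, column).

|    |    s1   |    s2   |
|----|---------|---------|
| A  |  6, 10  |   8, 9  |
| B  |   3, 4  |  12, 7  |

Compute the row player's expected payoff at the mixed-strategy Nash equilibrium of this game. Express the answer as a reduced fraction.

48/7

The column player mixes with probability q on s1, chosen so the row player is indifferent: 6q + 8(1−q) = 3q + 12(1−q) gives q = 4/7.
The row player's expected payoff (from either row, since indifferent) is 6·4/7 + 8·3/7 = 48/7.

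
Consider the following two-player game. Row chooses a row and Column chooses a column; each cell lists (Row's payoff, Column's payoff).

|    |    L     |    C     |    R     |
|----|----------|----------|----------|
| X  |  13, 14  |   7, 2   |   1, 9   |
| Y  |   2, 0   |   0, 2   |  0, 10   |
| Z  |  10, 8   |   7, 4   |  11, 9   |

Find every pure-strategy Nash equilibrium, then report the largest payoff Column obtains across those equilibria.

14

(X, L) is a pure NE (Row: 13 ≥ 10; Column: 14 ≥ 9). Column gets 14.
(Z, R) is a pure NE (Row: 11 ≥ 1; Column: 9 ≥ 8). Column gets 9.
Every other cell has a profitable deviation for at least one player. Highest of {14, 9} is 14.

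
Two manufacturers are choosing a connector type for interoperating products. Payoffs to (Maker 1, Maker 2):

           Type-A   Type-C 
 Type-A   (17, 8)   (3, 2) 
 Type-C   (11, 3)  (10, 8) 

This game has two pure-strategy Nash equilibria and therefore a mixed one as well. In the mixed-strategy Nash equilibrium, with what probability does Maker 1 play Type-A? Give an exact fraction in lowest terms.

Maker 1's mix p on Type-A must make Maker 2 indifferent between Type-A and Type-C.
Maker 2's payoff from Type-A: 8p + 3(1−p). From Type-C: 2p + 8(1−p).
Set equal: 6p = 5(1−p) → p = 5/11.

5/11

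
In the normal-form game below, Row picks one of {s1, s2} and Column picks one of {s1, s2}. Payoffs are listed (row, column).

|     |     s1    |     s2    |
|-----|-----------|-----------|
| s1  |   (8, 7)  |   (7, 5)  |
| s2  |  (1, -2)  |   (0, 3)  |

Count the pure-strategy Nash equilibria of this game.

Both s1: Row gets 8 (best alternative 1); Column gets 7 (best alternative 5). Neither deviates — NE.
Both s2 is not a NE: Row would switch to s1 (7 > 0).
No other cell survives both best-response checks, so there is 1 pure NE.

1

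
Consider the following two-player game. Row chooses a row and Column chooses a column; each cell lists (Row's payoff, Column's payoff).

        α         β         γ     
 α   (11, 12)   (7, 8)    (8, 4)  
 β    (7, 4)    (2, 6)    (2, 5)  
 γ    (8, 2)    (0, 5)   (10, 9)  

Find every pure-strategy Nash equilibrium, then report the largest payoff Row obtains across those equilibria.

Both α is a pure NE (Row: 11 ≥ 8; Column: 12 ≥ 8). Row gets 11.
Both γ is a pure NE (Row: 10 ≥ 8; Column: 9 ≥ 5). Row gets 10.
Every other cell has a profitable deviation for at least one player. Highest of {11, 10} is 11.

11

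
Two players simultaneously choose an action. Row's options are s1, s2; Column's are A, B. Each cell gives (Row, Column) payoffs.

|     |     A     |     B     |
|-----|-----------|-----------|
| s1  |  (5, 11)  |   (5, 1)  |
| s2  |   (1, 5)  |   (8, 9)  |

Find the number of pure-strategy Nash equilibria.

2

(s1, A): Row gets 5 (best alternative 1); Column gets 11 (best alternative 1). Neither deviates — NE.
(s2, B): Row gets 8 (best alternative 5); Column gets 9 (best alternative 5). Neither deviates — NE.
(s1, B) is not a NE: Row would switch to s2 (8 > 5).
No other cell survives both best-response checks, so there are 2 pure NE.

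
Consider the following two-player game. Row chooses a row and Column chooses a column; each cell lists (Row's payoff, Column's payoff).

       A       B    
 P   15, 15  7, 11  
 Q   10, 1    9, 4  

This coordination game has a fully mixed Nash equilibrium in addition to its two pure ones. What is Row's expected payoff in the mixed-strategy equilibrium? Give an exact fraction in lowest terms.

Column mixes with probability q on A, chosen so Row is indifferent: 15q + 7(1−q) = 10q + 9(1−q) gives q = 2/7.
Row's expected payoff (from either row, since indifferent) is 15·2/7 + 7·5/7 = 65/7.

65/7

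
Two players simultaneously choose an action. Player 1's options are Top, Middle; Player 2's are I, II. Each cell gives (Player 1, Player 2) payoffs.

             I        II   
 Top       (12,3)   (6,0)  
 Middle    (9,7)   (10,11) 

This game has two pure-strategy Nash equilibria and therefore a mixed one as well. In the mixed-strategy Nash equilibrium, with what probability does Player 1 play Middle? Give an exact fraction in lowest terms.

Player 1's mix p on Top must make Player 2 indifferent between I and II.
Player 2's payoff from I: 3p + 7(1−p). From II: 0p + 11(1−p).
Set equal: 3p = 4(1−p) → p = 4/7.
Probability on Middle is 1 − 4/7 = 3/7.

3/7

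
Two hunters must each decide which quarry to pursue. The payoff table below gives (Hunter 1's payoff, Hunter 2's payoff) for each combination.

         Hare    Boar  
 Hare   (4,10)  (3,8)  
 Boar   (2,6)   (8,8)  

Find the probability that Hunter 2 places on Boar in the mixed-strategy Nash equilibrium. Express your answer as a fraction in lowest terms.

2/7

Hunter 2's mix q on Hare must make Hunter 1 indifferent between Hare and Boar.
Hunter 1's payoff from Hare: 4q + 3(1−q). From Boar: 2q + 8(1−q).
Set equal: 2q = 5(1−q) → q = 5/7.
Probability on Boar is 1 − 5/7 = 2/7.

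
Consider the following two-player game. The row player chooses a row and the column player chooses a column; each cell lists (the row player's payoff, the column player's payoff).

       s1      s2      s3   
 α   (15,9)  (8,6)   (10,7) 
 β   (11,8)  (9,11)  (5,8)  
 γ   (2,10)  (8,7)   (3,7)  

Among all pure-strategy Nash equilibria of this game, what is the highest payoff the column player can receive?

11

(α, s1) is a pure NE (the row player: 15 ≥ 11; the column player: 9 ≥ 7). The column player gets 9.
(β, s2) is a pure NE (the row player: 9 ≥ 8; the column player: 11 ≥ 8). The column player gets 11.
Every other cell has a profitable deviation for at least one player. Highest of {9, 11} is 11.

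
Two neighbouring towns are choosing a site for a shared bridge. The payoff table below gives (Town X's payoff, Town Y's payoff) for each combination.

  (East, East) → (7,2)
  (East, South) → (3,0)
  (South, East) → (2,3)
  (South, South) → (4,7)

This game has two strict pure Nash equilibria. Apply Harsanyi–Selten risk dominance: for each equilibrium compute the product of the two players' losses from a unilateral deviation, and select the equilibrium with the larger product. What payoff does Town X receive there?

7

At both East: Town X loses 7 − 2 = 5 by deviating; Town Y loses 2 − 0 = 2. Product = 5·2 = 10.
At both South: Town X loses 4 − 3 = 1 by deviating; Town Y loses 7 − 3 = 4. Product = 1·4 = 4.
10 > 4, so both East is risk-dominant. Town X's payoff there is 7.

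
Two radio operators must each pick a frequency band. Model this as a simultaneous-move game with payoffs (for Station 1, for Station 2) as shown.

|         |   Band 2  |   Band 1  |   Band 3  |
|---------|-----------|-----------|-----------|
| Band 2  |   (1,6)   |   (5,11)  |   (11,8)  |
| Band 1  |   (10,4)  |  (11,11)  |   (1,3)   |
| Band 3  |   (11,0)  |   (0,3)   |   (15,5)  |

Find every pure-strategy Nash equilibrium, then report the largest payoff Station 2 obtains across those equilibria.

Both Band 1 is a pure NE (Station 1: 11 ≥ 5; Station 2: 11 ≥ 4). Station 2 gets 11.
Both Band 3 is a pure NE (Station 1: 15 ≥ 11; Station 2: 5 ≥ 3). Station 2 gets 5.
Every other cell has a profitable deviation for at least one player. Highest of {11, 5} is 11.

11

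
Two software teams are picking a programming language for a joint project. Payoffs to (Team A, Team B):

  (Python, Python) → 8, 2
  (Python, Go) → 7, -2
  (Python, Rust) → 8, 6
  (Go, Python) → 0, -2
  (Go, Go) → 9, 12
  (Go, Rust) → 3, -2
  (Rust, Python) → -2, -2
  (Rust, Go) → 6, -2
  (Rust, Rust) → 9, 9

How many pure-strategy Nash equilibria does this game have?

Both Go: Team A gets 9 (best alternative 7); Team B gets 12 (best alternative -2). Neither deviates — NE.
Both Rust: Team A gets 9 (best alternative 8); Team B gets 9 (best alternative -2). Neither deviates — NE.
Both Python is not a NE: Team B would switch to Rust (6 > 2).
No other cell survives both best-response checks, so there are 2 pure NE.

2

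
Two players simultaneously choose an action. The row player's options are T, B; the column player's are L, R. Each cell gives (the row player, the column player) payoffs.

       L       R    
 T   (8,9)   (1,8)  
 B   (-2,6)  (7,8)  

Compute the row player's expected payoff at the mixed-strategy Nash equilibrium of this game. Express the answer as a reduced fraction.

29/8

The column player mixes with probability q on L, chosen so the row player is indifferent: 8q + 1(1−q) = (-2)q + 7(1−q) gives q = 3/8.
The row player's expected payoff (from either row, since indifferent) is 8·3/8 + 1·5/8 = 29/8.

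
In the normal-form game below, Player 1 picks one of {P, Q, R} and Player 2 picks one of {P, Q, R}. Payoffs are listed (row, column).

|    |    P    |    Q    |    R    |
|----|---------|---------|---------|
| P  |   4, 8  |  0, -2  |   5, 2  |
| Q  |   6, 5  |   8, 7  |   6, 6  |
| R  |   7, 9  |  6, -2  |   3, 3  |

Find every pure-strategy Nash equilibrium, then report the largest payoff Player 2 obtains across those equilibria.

9

Both Q is a pure NE (Player 1: 8 ≥ 6; Player 2: 7 ≥ 6). Player 2 gets 7.
(R, P) is a pure NE (Player 1: 7 ≥ 6; Player 2: 9 ≥ 3). Player 2 gets 9.
Every other cell has a profitable deviation for at least one player. Highest of {7, 9} is 9.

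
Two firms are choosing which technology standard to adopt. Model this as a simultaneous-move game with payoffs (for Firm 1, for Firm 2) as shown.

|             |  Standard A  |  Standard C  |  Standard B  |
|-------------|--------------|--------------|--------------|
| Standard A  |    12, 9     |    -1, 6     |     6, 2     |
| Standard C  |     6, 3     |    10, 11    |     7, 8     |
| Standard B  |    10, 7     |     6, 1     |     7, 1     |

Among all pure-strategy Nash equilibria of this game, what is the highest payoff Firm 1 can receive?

Both Standard A is a pure NE (Firm 1: 12 ≥ 10; Firm 2: 9 ≥ 6). Firm 1 gets 12.
Both Standard C is a pure NE (Firm 1: 10 ≥ 6; Firm 2: 11 ≥ 8). Firm 1 gets 10.
Every other cell has a profitable deviation for at least one player. Highest of {12, 10} is 12.

12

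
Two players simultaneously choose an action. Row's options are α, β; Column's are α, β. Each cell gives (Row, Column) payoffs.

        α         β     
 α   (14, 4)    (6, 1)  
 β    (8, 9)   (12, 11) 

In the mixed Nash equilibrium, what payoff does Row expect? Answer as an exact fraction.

Column mixes with probability q on α, chosen so Row is indifferent: 14q + 6(1−q) = 8q + 12(1−q) gives q = 1/2.
Row's expected payoff (from either row, since indifferent) is 14·1/2 + 6·1/2 = 10.

10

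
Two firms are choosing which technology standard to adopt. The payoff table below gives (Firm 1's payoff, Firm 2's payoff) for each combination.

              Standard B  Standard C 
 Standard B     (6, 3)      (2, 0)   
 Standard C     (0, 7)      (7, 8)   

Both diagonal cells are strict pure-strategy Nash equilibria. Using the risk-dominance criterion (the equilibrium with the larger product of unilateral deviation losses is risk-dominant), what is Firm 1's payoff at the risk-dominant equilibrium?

At both Standard B: Firm 1 loses 6 − 0 = 6 by deviating; Firm 2 loses 3 − 0 = 3. Product = 6·3 = 18.
At both Standard C: Firm 1 loses 7 − 2 = 5 by deviating; Firm 2 loses 8 − 7 = 1. Product = 5·1 = 5.
18 > 5, so both Standard B is risk-dominant. Firm 1's payoff there is 6.

6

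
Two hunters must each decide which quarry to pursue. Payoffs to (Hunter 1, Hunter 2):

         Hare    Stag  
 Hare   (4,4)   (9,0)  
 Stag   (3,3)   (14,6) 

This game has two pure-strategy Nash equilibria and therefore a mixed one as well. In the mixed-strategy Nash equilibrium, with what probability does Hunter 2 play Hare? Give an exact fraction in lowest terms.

5/6

Hunter 2's mix q on Hare must make Hunter 1 indifferent between Hare and Stag.
Hunter 1's payoff from Hare: 4q + 9(1−q). From Stag: 3q + 14(1−q).
Set equal: 1q = 5(1−q) → q = 5/6.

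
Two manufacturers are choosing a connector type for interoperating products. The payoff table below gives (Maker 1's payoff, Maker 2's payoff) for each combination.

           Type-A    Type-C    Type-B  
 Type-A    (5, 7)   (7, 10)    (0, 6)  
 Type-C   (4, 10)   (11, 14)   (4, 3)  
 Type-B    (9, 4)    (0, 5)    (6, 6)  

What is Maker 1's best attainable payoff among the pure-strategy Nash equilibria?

11

Both Type-C is a pure NE (Maker 1: 11 ≥ 7; Maker 2: 14 ≥ 10). Maker 1 gets 11.
Both Type-B is a pure NE (Maker 1: 6 ≥ 4; Maker 2: 6 ≥ 5). Maker 1 gets 6.
Every other cell has a profitable deviation for at least one player. Highest of {11, 6} is 11.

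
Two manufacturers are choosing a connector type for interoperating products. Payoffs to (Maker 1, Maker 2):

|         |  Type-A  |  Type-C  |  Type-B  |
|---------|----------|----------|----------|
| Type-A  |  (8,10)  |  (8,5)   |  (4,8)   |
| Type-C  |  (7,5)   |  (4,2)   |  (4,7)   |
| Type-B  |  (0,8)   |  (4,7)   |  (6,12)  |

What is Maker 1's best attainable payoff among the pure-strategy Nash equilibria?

8

Both Type-A is a pure NE (Maker 1: 8 ≥ 7; Maker 2: 10 ≥ 8). Maker 1 gets 8.
Both Type-B is a pure NE (Maker 1: 6 ≥ 4; Maker 2: 12 ≥ 8). Maker 1 gets 6.
Every other cell has a profitable deviation for at least one player. Highest of {8, 6} is 8.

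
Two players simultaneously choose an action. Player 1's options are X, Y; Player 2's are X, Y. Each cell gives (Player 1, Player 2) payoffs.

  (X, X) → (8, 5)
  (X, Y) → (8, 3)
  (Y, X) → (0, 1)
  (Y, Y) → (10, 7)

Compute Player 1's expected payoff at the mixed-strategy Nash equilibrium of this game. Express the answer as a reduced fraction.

8

Player 2 mixes with probability q on X, chosen so Player 1 is indifferent: 8q + 8(1−q) = 0q + 10(1−q) gives q = 1/5.
Player 1's expected payoff (from either row, since indifferent) is 8·1/5 + 8·4/5 = 8.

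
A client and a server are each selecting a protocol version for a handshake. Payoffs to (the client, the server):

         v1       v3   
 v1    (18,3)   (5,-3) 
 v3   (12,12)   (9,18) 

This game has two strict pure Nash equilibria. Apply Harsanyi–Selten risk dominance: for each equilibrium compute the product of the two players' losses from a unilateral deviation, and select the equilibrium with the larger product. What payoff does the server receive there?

3

At both v1: the client loses 18 − 12 = 6 by deviating; the server loses 3 − (-3) = 6. Product = 6·6 = 36.
At both v3: the client loses 9 − 5 = 4 by deviating; the server loses 18 − 12 = 6. Product = 4·6 = 24.
36 > 24, so both v1 is risk-dominant. The server's payoff there is 3.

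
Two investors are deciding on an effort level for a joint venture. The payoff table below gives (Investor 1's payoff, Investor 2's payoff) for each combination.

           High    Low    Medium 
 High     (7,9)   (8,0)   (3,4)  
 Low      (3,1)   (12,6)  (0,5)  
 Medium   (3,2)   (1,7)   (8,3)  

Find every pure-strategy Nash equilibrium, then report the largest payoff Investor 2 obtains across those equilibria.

Both High is a pure NE (Investor 1: 7 ≥ 3; Investor 2: 9 ≥ 4). Investor 2 gets 9.
Both Low is a pure NE (Investor 1: 12 ≥ 8; Investor 2: 6 ≥ 5). Investor 2 gets 6.
Every other cell has a profitable deviation for at least one player. Highest of {9, 6} is 9.

9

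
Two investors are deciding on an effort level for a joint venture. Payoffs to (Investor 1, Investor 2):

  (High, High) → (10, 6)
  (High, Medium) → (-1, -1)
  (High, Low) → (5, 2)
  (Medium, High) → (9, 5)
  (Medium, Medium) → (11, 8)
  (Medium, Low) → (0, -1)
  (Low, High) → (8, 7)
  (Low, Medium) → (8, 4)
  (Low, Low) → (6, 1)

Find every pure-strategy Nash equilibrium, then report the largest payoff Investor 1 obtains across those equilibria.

Both High is a pure NE (Investor 1: 10 ≥ 9; Investor 2: 6 ≥ 2). Investor 1 gets 10.
Both Medium is a pure NE (Investor 1: 11 ≥ 8; Investor 2: 8 ≥ 5). Investor 1 gets 11.
Every other cell has a profitable deviation for at least one player. Highest of {10, 11} is 11.

11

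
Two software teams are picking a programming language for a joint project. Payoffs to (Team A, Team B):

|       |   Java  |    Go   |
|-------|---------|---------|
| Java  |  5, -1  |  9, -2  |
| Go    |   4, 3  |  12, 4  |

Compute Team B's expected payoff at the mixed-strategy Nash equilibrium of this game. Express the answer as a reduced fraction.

Team A mixes with probability p on Java, chosen so Team B is indifferent: (-1)p + 3(1−p) = (-2)p + 4(1−p) gives p = 1/2.
Team B's expected payoff is (-1)·1/2 + 3·1/2 = 1.

1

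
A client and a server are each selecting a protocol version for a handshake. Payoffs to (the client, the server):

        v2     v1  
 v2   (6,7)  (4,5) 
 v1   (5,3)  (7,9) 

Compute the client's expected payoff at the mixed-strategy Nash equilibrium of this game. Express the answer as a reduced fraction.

11/2

The server mixes with probability q on v2, chosen so the client is indifferent: 6q + 4(1−q) = 5q + 7(1−q) gives q = 3/4.
The client's expected payoff (from either row, since indifferent) is 6·3/4 + 4·1/4 = 11/2.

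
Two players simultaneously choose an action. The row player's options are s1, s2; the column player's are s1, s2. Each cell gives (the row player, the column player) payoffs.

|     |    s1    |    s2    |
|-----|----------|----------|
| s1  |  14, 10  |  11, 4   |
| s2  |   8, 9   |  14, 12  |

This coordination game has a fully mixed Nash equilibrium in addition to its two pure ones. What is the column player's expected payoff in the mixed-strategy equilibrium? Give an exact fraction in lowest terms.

The row player mixes with probability p on s1, chosen so the column player is indifferent: 10p + 9(1−p) = 4p + 12(1−p) gives p = 1/3.
The column player's expected payoff is 10·1/3 + 9·2/3 = 28/3.

28/3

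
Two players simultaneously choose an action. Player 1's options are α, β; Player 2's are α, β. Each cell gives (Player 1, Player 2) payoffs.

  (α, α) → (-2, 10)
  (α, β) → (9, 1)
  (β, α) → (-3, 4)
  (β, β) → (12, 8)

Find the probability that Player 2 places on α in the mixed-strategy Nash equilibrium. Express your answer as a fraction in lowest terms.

Player 2's mix q on α must make Player 1 indifferent between α and β.
Player 1's payoff from α: (-2)q + 9(1−q). From β: (-3)q + 12(1−q).
Set equal: 1q = 3(1−q) → q = 3/4.

3/4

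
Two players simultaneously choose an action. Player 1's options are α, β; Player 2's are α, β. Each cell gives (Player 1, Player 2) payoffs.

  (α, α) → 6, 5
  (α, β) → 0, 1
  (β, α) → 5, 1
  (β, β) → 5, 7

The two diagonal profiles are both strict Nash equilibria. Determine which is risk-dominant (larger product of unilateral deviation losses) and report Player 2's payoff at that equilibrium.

At both α: Player 1 loses 6 − 5 = 1 by deviating; Player 2 loses 5 − 1 = 4. Product = 1·4 = 4.
At both β: Player 1 loses 5 − 0 = 5 by deviating; Player 2 loses 7 − 1 = 6. Product = 5·6 = 30.
30 > 4, so both β is risk-dominant. Player 2's payoff there is 7.

7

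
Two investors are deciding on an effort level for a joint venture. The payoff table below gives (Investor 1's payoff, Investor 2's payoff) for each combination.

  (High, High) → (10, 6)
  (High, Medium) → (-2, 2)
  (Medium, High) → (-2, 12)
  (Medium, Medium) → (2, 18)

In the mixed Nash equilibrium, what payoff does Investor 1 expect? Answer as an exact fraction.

1

Investor 2 mixes with probability q on High, chosen so Investor 1 is indifferent: 10q + (-2)(1−q) = (-2)q + 2(1−q) gives q = 1/4.
Investor 1's expected payoff (from either row, since indifferent) is 10·1/4 + (-2)·3/4 = 1.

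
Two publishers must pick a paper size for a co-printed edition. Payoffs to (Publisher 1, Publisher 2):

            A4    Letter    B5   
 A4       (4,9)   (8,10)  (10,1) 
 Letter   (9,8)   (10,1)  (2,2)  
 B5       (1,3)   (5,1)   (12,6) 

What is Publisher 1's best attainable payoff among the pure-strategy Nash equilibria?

(Letter, A4) is a pure NE (Publisher 1: 9 ≥ 4; Publisher 2: 8 ≥ 2). Publisher 1 gets 9.
Both B5 is a pure NE (Publisher 1: 12 ≥ 10; Publisher 2: 6 ≥ 3). Publisher 1 gets 12.
Every other cell has a profitable deviation for at least one player. Highest of {9, 12} is 12.

12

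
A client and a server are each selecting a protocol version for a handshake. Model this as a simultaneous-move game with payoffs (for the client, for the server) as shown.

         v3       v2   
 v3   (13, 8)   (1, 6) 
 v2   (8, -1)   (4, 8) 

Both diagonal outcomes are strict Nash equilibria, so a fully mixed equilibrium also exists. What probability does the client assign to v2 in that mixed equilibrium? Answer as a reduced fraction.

2/11

The client's mix p on v3 must make the server indifferent between v3 and v2.
The server's payoff from v3: 8p + (-1)(1−p). From v2: 6p + 8(1−p).
Set equal: 2p = 9(1−p) → p = 9/11.
Probability on v2 is 1 − 9/11 = 2/11.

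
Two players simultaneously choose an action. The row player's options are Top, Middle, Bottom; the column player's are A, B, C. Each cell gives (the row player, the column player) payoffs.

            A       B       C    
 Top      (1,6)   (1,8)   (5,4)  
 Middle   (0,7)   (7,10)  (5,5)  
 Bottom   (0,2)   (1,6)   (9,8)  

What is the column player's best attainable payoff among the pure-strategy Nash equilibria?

(Middle, B) is a pure NE (the row player: 7 ≥ 1; the column player: 10 ≥ 7). The column player gets 10.
(Bottom, C) is a pure NE (the row player: 9 ≥ 5; the column player: 8 ≥ 6). The column player gets 8.
Every other cell has a profitable deviation for at least one player. Highest of {10, 8} is 10.

10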